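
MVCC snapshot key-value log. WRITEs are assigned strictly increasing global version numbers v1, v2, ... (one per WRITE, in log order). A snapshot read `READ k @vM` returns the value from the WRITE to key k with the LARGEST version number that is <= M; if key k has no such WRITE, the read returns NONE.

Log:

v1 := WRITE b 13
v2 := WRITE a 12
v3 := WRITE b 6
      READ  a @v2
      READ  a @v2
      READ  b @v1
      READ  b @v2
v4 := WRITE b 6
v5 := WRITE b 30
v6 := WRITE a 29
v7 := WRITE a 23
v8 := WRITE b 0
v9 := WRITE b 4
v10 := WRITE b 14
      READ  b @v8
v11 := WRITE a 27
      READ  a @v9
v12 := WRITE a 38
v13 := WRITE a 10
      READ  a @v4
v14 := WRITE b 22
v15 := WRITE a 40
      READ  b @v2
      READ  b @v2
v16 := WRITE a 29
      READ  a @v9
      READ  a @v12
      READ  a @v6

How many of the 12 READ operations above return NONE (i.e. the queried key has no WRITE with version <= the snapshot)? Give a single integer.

v1: WRITE b=13  (b history now [(1, 13)])
v2: WRITE a=12  (a history now [(2, 12)])
v3: WRITE b=6  (b history now [(1, 13), (3, 6)])
READ a @v2: history=[(2, 12)] -> pick v2 -> 12
READ a @v2: history=[(2, 12)] -> pick v2 -> 12
READ b @v1: history=[(1, 13), (3, 6)] -> pick v1 -> 13
READ b @v2: history=[(1, 13), (3, 6)] -> pick v1 -> 13
v4: WRITE b=6  (b history now [(1, 13), (3, 6), (4, 6)])
v5: WRITE b=30  (b history now [(1, 13), (3, 6), (4, 6), (5, 30)])
v6: WRITE a=29  (a history now [(2, 12), (6, 29)])
v7: WRITE a=23  (a history now [(2, 12), (6, 29), (7, 23)])
v8: WRITE b=0  (b history now [(1, 13), (3, 6), (4, 6), (5, 30), (8, 0)])
v9: WRITE b=4  (b history now [(1, 13), (3, 6), (4, 6), (5, 30), (8, 0), (9, 4)])
v10: WRITE b=14  (b history now [(1, 13), (3, 6), (4, 6), (5, 30), (8, 0), (9, 4), (10, 14)])
READ b @v8: history=[(1, 13), (3, 6), (4, 6), (5, 30), (8, 0), (9, 4), (10, 14)] -> pick v8 -> 0
v11: WRITE a=27  (a history now [(2, 12), (6, 29), (7, 23), (11, 27)])
READ a @v9: history=[(2, 12), (6, 29), (7, 23), (11, 27)] -> pick v7 -> 23
v12: WRITE a=38  (a history now [(2, 12), (6, 29), (7, 23), (11, 27), (12, 38)])
v13: WRITE a=10  (a history now [(2, 12), (6, 29), (7, 23), (11, 27), (12, 38), (13, 10)])
READ a @v4: history=[(2, 12), (6, 29), (7, 23), (11, 27), (12, 38), (13, 10)] -> pick v2 -> 12
v14: WRITE b=22  (b history now [(1, 13), (3, 6), (4, 6), (5, 30), (8, 0), (9, 4), (10, 14), (14, 22)])
v15: WRITE a=40  (a history now [(2, 12), (6, 29), (7, 23), (11, 27), (12, 38), (13, 10), (15, 40)])
READ b @v2: history=[(1, 13), (3, 6), (4, 6), (5, 30), (8, 0), (9, 4), (10, 14), (14, 22)] -> pick v1 -> 13
READ b @v2: history=[(1, 13), (3, 6), (4, 6), (5, 30), (8, 0), (9, 4), (10, 14), (14, 22)] -> pick v1 -> 13
v16: WRITE a=29  (a history now [(2, 12), (6, 29), (7, 23), (11, 27), (12, 38), (13, 10), (15, 40), (16, 29)])
READ a @v9: history=[(2, 12), (6, 29), (7, 23), (11, 27), (12, 38), (13, 10), (15, 40), (16, 29)] -> pick v7 -> 23
READ a @v12: history=[(2, 12), (6, 29), (7, 23), (11, 27), (12, 38), (13, 10), (15, 40), (16, 29)] -> pick v12 -> 38
READ a @v6: history=[(2, 12), (6, 29), (7, 23), (11, 27), (12, 38), (13, 10), (15, 40), (16, 29)] -> pick v6 -> 29
Read results in order: ['12', '12', '13', '13', '0', '23', '12', '13', '13', '23', '38', '29']
NONE count = 0

Answer: 0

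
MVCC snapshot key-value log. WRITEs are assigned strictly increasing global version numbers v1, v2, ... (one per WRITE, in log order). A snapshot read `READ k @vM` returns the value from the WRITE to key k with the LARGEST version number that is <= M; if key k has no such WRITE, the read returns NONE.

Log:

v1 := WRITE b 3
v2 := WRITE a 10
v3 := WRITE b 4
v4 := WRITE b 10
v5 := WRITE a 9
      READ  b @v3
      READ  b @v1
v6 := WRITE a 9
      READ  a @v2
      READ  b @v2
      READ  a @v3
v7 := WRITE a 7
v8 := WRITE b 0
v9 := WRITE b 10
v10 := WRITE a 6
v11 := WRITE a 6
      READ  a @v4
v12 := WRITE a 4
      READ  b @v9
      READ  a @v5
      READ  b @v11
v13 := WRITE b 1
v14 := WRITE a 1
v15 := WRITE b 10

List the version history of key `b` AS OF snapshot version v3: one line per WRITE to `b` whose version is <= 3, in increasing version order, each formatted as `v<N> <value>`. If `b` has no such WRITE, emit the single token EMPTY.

Answer: v1 3
v3 4

Derivation:
Scan writes for key=b with version <= 3:
  v1 WRITE b 3 -> keep
  v2 WRITE a 10 -> skip
  v3 WRITE b 4 -> keep
  v4 WRITE b 10 -> drop (> snap)
  v5 WRITE a 9 -> skip
  v6 WRITE a 9 -> skip
  v7 WRITE a 7 -> skip
  v8 WRITE b 0 -> drop (> snap)
  v9 WRITE b 10 -> drop (> snap)
  v10 WRITE a 6 -> skip
  v11 WRITE a 6 -> skip
  v12 WRITE a 4 -> skip
  v13 WRITE b 1 -> drop (> snap)
  v14 WRITE a 1 -> skip
  v15 WRITE b 10 -> drop (> snap)
Collected: [(1, 3), (3, 4)]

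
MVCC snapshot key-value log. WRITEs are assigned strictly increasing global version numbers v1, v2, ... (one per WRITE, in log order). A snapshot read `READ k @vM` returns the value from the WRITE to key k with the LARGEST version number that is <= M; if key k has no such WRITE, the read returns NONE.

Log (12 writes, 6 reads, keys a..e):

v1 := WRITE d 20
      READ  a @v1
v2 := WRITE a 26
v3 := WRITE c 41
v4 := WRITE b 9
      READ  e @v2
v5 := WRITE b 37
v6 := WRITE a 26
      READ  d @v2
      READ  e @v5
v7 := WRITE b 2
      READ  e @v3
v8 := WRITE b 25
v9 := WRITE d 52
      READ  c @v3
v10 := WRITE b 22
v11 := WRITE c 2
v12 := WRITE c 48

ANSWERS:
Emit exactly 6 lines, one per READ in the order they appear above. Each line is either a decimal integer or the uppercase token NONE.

v1: WRITE d=20  (d history now [(1, 20)])
READ a @v1: history=[] -> no version <= 1 -> NONE
v2: WRITE a=26  (a history now [(2, 26)])
v3: WRITE c=41  (c history now [(3, 41)])
v4: WRITE b=9  (b history now [(4, 9)])
READ e @v2: history=[] -> no version <= 2 -> NONE
v5: WRITE b=37  (b history now [(4, 9), (5, 37)])
v6: WRITE a=26  (a history now [(2, 26), (6, 26)])
READ d @v2: history=[(1, 20)] -> pick v1 -> 20
READ e @v5: history=[] -> no version <= 5 -> NONE
v7: WRITE b=2  (b history now [(4, 9), (5, 37), (7, 2)])
READ e @v3: history=[] -> no version <= 3 -> NONE
v8: WRITE b=25  (b history now [(4, 9), (5, 37), (7, 2), (8, 25)])
v9: WRITE d=52  (d history now [(1, 20), (9, 52)])
READ c @v3: history=[(3, 41)] -> pick v3 -> 41
v10: WRITE b=22  (b history now [(4, 9), (5, 37), (7, 2), (8, 25), (10, 22)])
v11: WRITE c=2  (c history now [(3, 41), (11, 2)])
v12: WRITE c=48  (c history now [(3, 41), (11, 2), (12, 48)])

Answer: NONE
NONE
20
NONE
NONE
41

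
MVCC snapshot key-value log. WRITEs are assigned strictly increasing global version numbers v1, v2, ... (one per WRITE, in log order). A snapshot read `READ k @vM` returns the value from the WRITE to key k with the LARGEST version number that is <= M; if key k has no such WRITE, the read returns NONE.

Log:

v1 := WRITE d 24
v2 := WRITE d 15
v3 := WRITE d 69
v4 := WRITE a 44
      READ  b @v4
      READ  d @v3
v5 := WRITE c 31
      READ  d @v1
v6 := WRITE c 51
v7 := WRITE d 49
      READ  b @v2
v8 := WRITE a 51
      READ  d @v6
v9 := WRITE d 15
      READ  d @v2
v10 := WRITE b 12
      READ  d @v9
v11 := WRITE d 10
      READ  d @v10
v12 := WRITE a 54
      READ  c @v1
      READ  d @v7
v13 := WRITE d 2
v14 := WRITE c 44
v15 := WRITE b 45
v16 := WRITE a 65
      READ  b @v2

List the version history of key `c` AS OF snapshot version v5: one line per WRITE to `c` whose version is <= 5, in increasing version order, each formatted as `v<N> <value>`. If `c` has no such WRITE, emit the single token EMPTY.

Scan writes for key=c with version <= 5:
  v1 WRITE d 24 -> skip
  v2 WRITE d 15 -> skip
  v3 WRITE d 69 -> skip
  v4 WRITE a 44 -> skip
  v5 WRITE c 31 -> keep
  v6 WRITE c 51 -> drop (> snap)
  v7 WRITE d 49 -> skip
  v8 WRITE a 51 -> skip
  v9 WRITE d 15 -> skip
  v10 WRITE b 12 -> skip
  v11 WRITE d 10 -> skip
  v12 WRITE a 54 -> skip
  v13 WRITE d 2 -> skip
  v14 WRITE c 44 -> drop (> snap)
  v15 WRITE b 45 -> skip
  v16 WRITE a 65 -> skip
Collected: [(5, 31)]

Answer: v5 31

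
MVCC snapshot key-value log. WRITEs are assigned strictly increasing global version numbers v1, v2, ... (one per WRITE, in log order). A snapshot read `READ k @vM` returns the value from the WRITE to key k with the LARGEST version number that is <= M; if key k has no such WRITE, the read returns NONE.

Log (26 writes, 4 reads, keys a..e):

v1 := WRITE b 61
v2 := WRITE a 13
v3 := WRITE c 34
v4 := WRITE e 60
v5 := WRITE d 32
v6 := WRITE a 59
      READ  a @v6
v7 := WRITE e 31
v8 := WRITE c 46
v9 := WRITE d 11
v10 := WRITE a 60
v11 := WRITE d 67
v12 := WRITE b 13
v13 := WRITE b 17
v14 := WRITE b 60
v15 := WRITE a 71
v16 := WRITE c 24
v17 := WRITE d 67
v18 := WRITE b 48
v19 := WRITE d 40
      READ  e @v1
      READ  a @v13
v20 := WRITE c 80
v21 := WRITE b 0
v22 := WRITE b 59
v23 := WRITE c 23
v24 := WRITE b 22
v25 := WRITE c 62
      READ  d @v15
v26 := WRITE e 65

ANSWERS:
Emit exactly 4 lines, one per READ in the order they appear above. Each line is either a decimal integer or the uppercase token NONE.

Answer: 59
NONE
60
67

Derivation:
v1: WRITE b=61  (b history now [(1, 61)])
v2: WRITE a=13  (a history now [(2, 13)])
v3: WRITE c=34  (c history now [(3, 34)])
v4: WRITE e=60  (e history now [(4, 60)])
v5: WRITE d=32  (d history now [(5, 32)])
v6: WRITE a=59  (a history now [(2, 13), (6, 59)])
READ a @v6: history=[(2, 13), (6, 59)] -> pick v6 -> 59
v7: WRITE e=31  (e history now [(4, 60), (7, 31)])
v8: WRITE c=46  (c history now [(3, 34), (8, 46)])
v9: WRITE d=11  (d history now [(5, 32), (9, 11)])
v10: WRITE a=60  (a history now [(2, 13), (6, 59), (10, 60)])
v11: WRITE d=67  (d history now [(5, 32), (9, 11), (11, 67)])
v12: WRITE b=13  (b history now [(1, 61), (12, 13)])
v13: WRITE b=17  (b history now [(1, 61), (12, 13), (13, 17)])
v14: WRITE b=60  (b history now [(1, 61), (12, 13), (13, 17), (14, 60)])
v15: WRITE a=71  (a history now [(2, 13), (6, 59), (10, 60), (15, 71)])
v16: WRITE c=24  (c history now [(3, 34), (8, 46), (16, 24)])
v17: WRITE d=67  (d history now [(5, 32), (9, 11), (11, 67), (17, 67)])
v18: WRITE b=48  (b history now [(1, 61), (12, 13), (13, 17), (14, 60), (18, 48)])
v19: WRITE d=40  (d history now [(5, 32), (9, 11), (11, 67), (17, 67), (19, 40)])
READ e @v1: history=[(4, 60), (7, 31)] -> no version <= 1 -> NONE
READ a @v13: history=[(2, 13), (6, 59), (10, 60), (15, 71)] -> pick v10 -> 60
v20: WRITE c=80  (c history now [(3, 34), (8, 46), (16, 24), (20, 80)])
v21: WRITE b=0  (b history now [(1, 61), (12, 13), (13, 17), (14, 60), (18, 48), (21, 0)])
v22: WRITE b=59  (b history now [(1, 61), (12, 13), (13, 17), (14, 60), (18, 48), (21, 0), (22, 59)])
v23: WRITE c=23  (c history now [(3, 34), (8, 46), (16, 24), (20, 80), (23, 23)])
v24: WRITE b=22  (b history now [(1, 61), (12, 13), (13, 17), (14, 60), (18, 48), (21, 0), (22, 59), (24, 22)])
v25: WRITE c=62  (c history now [(3, 34), (8, 46), (16, 24), (20, 80), (23, 23), (25, 62)])
READ d @v15: history=[(5, 32), (9, 11), (11, 67), (17, 67), (19, 40)] -> pick v11 -> 67
v26: WRITE e=65  (e history now [(4, 60), (7, 31), (26, 65)])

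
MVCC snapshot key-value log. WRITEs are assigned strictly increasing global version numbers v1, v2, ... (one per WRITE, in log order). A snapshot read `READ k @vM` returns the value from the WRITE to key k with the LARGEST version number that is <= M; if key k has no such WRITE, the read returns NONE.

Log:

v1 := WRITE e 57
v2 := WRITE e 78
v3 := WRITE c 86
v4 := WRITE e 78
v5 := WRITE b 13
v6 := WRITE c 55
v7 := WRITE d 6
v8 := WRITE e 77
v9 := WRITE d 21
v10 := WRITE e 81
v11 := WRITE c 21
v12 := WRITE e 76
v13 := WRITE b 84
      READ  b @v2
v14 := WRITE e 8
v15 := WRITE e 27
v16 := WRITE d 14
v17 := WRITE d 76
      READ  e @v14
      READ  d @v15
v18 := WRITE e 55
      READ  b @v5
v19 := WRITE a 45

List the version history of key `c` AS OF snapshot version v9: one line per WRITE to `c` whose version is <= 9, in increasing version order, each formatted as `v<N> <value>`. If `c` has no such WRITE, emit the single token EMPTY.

Answer: v3 86
v6 55

Derivation:
Scan writes for key=c with version <= 9:
  v1 WRITE e 57 -> skip
  v2 WRITE e 78 -> skip
  v3 WRITE c 86 -> keep
  v4 WRITE e 78 -> skip
  v5 WRITE b 13 -> skip
  v6 WRITE c 55 -> keep
  v7 WRITE d 6 -> skip
  v8 WRITE e 77 -> skip
  v9 WRITE d 21 -> skip
  v10 WRITE e 81 -> skip
  v11 WRITE c 21 -> drop (> snap)
  v12 WRITE e 76 -> skip
  v13 WRITE b 84 -> skip
  v14 WRITE e 8 -> skip
  v15 WRITE e 27 -> skip
  v16 WRITE d 14 -> skip
  v17 WRITE d 76 -> skip
  v18 WRITE e 55 -> skip
  v19 WRITE a 45 -> skip
Collected: [(3, 86), (6, 55)]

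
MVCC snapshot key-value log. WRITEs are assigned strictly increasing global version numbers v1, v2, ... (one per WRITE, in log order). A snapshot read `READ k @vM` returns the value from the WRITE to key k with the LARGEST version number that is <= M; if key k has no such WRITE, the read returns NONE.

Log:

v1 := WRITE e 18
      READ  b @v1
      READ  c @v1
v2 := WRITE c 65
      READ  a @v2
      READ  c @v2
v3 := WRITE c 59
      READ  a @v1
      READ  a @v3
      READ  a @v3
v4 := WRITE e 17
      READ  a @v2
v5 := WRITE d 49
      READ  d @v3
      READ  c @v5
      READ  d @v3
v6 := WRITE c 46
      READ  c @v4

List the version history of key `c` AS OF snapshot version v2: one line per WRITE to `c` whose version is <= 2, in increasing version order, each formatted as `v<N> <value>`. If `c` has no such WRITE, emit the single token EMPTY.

Answer: v2 65

Derivation:
Scan writes for key=c with version <= 2:
  v1 WRITE e 18 -> skip
  v2 WRITE c 65 -> keep
  v3 WRITE c 59 -> drop (> snap)
  v4 WRITE e 17 -> skip
  v5 WRITE d 49 -> skip
  v6 WRITE c 46 -> drop (> snap)
Collected: [(2, 65)]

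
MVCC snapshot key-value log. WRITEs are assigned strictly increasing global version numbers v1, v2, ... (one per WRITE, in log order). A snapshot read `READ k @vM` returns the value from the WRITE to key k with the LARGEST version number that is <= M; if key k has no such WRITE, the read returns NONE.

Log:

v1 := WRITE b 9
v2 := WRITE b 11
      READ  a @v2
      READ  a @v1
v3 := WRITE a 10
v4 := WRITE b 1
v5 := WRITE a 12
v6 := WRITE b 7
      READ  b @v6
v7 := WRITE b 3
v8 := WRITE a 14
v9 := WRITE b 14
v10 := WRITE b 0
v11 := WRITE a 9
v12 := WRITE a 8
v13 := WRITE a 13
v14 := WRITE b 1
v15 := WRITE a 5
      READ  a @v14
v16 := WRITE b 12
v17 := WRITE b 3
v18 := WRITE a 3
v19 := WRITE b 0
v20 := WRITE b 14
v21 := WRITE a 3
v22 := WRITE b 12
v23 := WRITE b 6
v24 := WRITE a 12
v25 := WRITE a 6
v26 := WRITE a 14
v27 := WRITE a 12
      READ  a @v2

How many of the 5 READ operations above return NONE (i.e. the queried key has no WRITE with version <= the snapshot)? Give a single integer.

v1: WRITE b=9  (b history now [(1, 9)])
v2: WRITE b=11  (b history now [(1, 9), (2, 11)])
READ a @v2: history=[] -> no version <= 2 -> NONE
READ a @v1: history=[] -> no version <= 1 -> NONE
v3: WRITE a=10  (a history now [(3, 10)])
v4: WRITE b=1  (b history now [(1, 9), (2, 11), (4, 1)])
v5: WRITE a=12  (a history now [(3, 10), (5, 12)])
v6: WRITE b=7  (b history now [(1, 9), (2, 11), (4, 1), (6, 7)])
READ b @v6: history=[(1, 9), (2, 11), (4, 1), (6, 7)] -> pick v6 -> 7
v7: WRITE b=3  (b history now [(1, 9), (2, 11), (4, 1), (6, 7), (7, 3)])
v8: WRITE a=14  (a history now [(3, 10), (5, 12), (8, 14)])
v9: WRITE b=14  (b history now [(1, 9), (2, 11), (4, 1), (6, 7), (7, 3), (9, 14)])
v10: WRITE b=0  (b history now [(1, 9), (2, 11), (4, 1), (6, 7), (7, 3), (9, 14), (10, 0)])
v11: WRITE a=9  (a history now [(3, 10), (5, 12), (8, 14), (11, 9)])
v12: WRITE a=8  (a history now [(3, 10), (5, 12), (8, 14), (11, 9), (12, 8)])
v13: WRITE a=13  (a history now [(3, 10), (5, 12), (8, 14), (11, 9), (12, 8), (13, 13)])
v14: WRITE b=1  (b history now [(1, 9), (2, 11), (4, 1), (6, 7), (7, 3), (9, 14), (10, 0), (14, 1)])
v15: WRITE a=5  (a history now [(3, 10), (5, 12), (8, 14), (11, 9), (12, 8), (13, 13), (15, 5)])
READ a @v14: history=[(3, 10), (5, 12), (8, 14), (11, 9), (12, 8), (13, 13), (15, 5)] -> pick v13 -> 13
v16: WRITE b=12  (b history now [(1, 9), (2, 11), (4, 1), (6, 7), (7, 3), (9, 14), (10, 0), (14, 1), (16, 12)])
v17: WRITE b=3  (b history now [(1, 9), (2, 11), (4, 1), (6, 7), (7, 3), (9, 14), (10, 0), (14, 1), (16, 12), (17, 3)])
v18: WRITE a=3  (a history now [(3, 10), (5, 12), (8, 14), (11, 9), (12, 8), (13, 13), (15, 5), (18, 3)])
v19: WRITE b=0  (b history now [(1, 9), (2, 11), (4, 1), (6, 7), (7, 3), (9, 14), (10, 0), (14, 1), (16, 12), (17, 3), (19, 0)])
v20: WRITE b=14  (b history now [(1, 9), (2, 11), (4, 1), (6, 7), (7, 3), (9, 14), (10, 0), (14, 1), (16, 12), (17, 3), (19, 0), (20, 14)])
v21: WRITE a=3  (a history now [(3, 10), (5, 12), (8, 14), (11, 9), (12, 8), (13, 13), (15, 5), (18, 3), (21, 3)])
v22: WRITE b=12  (b history now [(1, 9), (2, 11), (4, 1), (6, 7), (7, 3), (9, 14), (10, 0), (14, 1), (16, 12), (17, 3), (19, 0), (20, 14), (22, 12)])
v23: WRITE b=6  (b history now [(1, 9), (2, 11), (4, 1), (6, 7), (7, 3), (9, 14), (10, 0), (14, 1), (16, 12), (17, 3), (19, 0), (20, 14), (22, 12), (23, 6)])
v24: WRITE a=12  (a history now [(3, 10), (5, 12), (8, 14), (11, 9), (12, 8), (13, 13), (15, 5), (18, 3), (21, 3), (24, 12)])
v25: WRITE a=6  (a history now [(3, 10), (5, 12), (8, 14), (11, 9), (12, 8), (13, 13), (15, 5), (18, 3), (21, 3), (24, 12), (25, 6)])
v26: WRITE a=14  (a history now [(3, 10), (5, 12), (8, 14), (11, 9), (12, 8), (13, 13), (15, 5), (18, 3), (21, 3), (24, 12), (25, 6), (26, 14)])
v27: WRITE a=12  (a history now [(3, 10), (5, 12), (8, 14), (11, 9), (12, 8), (13, 13), (15, 5), (18, 3), (21, 3), (24, 12), (25, 6), (26, 14), (27, 12)])
READ a @v2: history=[(3, 10), (5, 12), (8, 14), (11, 9), (12, 8), (13, 13), (15, 5), (18, 3), (21, 3), (24, 12), (25, 6), (26, 14), (27, 12)] -> no version <= 2 -> NONE
Read results in order: ['NONE', 'NONE', '7', '13', 'NONE']
NONE count = 3

Answer: 3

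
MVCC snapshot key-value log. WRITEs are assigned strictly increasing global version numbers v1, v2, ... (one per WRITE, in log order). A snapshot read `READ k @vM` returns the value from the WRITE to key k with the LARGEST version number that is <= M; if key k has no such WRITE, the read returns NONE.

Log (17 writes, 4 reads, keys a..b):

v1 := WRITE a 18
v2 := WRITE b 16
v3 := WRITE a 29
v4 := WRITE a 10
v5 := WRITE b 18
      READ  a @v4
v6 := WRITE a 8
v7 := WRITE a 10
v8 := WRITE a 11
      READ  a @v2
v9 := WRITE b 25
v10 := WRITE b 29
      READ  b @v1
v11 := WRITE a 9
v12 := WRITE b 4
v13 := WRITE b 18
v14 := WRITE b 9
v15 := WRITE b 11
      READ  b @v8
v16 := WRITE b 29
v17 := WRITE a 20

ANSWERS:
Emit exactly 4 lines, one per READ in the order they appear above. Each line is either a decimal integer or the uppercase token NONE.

v1: WRITE a=18  (a history now [(1, 18)])
v2: WRITE b=16  (b history now [(2, 16)])
v3: WRITE a=29  (a history now [(1, 18), (3, 29)])
v4: WRITE a=10  (a history now [(1, 18), (3, 29), (4, 10)])
v5: WRITE b=18  (b history now [(2, 16), (5, 18)])
READ a @v4: history=[(1, 18), (3, 29), (4, 10)] -> pick v4 -> 10
v6: WRITE a=8  (a history now [(1, 18), (3, 29), (4, 10), (6, 8)])
v7: WRITE a=10  (a history now [(1, 18), (3, 29), (4, 10), (6, 8), (7, 10)])
v8: WRITE a=11  (a history now [(1, 18), (3, 29), (4, 10), (6, 8), (7, 10), (8, 11)])
READ a @v2: history=[(1, 18), (3, 29), (4, 10), (6, 8), (7, 10), (8, 11)] -> pick v1 -> 18
v9: WRITE b=25  (b history now [(2, 16), (5, 18), (9, 25)])
v10: WRITE b=29  (b history now [(2, 16), (5, 18), (9, 25), (10, 29)])
READ b @v1: history=[(2, 16), (5, 18), (9, 25), (10, 29)] -> no version <= 1 -> NONE
v11: WRITE a=9  (a history now [(1, 18), (3, 29), (4, 10), (6, 8), (7, 10), (8, 11), (11, 9)])
v12: WRITE b=4  (b history now [(2, 16), (5, 18), (9, 25), (10, 29), (12, 4)])
v13: WRITE b=18  (b history now [(2, 16), (5, 18), (9, 25), (10, 29), (12, 4), (13, 18)])
v14: WRITE b=9  (b history now [(2, 16), (5, 18), (9, 25), (10, 29), (12, 4), (13, 18), (14, 9)])
v15: WRITE b=11  (b history now [(2, 16), (5, 18), (9, 25), (10, 29), (12, 4), (13, 18), (14, 9), (15, 11)])
READ b @v8: history=[(2, 16), (5, 18), (9, 25), (10, 29), (12, 4), (13, 18), (14, 9), (15, 11)] -> pick v5 -> 18
v16: WRITE b=29  (b history now [(2, 16), (5, 18), (9, 25), (10, 29), (12, 4), (13, 18), (14, 9), (15, 11), (16, 29)])
v17: WRITE a=20  (a history now [(1, 18), (3, 29), (4, 10), (6, 8), (7, 10), (8, 11), (11, 9), (17, 20)])

Answer: 10
18
NONE
18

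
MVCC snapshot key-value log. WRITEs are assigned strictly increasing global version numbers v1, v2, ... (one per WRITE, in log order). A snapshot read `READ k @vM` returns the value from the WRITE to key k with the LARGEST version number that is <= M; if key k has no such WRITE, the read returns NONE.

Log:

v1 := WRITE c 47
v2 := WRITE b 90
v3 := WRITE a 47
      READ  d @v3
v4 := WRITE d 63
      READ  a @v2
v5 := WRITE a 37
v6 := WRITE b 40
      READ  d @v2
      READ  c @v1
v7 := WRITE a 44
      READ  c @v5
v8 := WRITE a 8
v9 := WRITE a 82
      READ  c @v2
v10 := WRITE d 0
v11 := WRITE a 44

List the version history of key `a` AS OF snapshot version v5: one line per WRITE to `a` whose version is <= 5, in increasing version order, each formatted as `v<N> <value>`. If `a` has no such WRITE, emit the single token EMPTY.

Scan writes for key=a with version <= 5:
  v1 WRITE c 47 -> skip
  v2 WRITE b 90 -> skip
  v3 WRITE a 47 -> keep
  v4 WRITE d 63 -> skip
  v5 WRITE a 37 -> keep
  v6 WRITE b 40 -> skip
  v7 WRITE a 44 -> drop (> snap)
  v8 WRITE a 8 -> drop (> snap)
  v9 WRITE a 82 -> drop (> snap)
  v10 WRITE d 0 -> skip
  v11 WRITE a 44 -> drop (> snap)
Collected: [(3, 47), (5, 37)]

Answer: v3 47
v5 37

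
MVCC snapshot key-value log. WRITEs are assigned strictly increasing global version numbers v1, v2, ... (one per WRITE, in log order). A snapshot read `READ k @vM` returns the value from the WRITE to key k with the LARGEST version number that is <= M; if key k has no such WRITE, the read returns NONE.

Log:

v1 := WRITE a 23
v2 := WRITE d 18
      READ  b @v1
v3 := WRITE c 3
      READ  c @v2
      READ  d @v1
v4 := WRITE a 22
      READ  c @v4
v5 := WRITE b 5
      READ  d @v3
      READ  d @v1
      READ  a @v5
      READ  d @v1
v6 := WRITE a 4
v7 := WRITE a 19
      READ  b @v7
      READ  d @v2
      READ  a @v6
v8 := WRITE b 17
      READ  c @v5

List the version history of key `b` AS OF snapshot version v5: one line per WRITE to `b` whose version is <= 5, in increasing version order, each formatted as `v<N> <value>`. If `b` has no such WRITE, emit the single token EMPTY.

Answer: v5 5

Derivation:
Scan writes for key=b with version <= 5:
  v1 WRITE a 23 -> skip
  v2 WRITE d 18 -> skip
  v3 WRITE c 3 -> skip
  v4 WRITE a 22 -> skip
  v5 WRITE b 5 -> keep
  v6 WRITE a 4 -> skip
  v7 WRITE a 19 -> skip
  v8 WRITE b 17 -> drop (> snap)
Collected: [(5, 5)]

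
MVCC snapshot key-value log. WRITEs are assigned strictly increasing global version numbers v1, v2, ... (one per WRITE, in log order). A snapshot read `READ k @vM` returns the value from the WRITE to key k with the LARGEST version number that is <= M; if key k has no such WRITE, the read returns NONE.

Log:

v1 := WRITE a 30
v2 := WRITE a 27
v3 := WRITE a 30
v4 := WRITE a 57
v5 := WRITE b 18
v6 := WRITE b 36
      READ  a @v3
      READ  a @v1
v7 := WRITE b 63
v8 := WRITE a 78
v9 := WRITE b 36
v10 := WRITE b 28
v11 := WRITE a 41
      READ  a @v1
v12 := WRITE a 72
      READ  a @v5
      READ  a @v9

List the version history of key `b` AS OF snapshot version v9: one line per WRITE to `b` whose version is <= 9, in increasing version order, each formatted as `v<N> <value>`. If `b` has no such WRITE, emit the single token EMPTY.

Answer: v5 18
v6 36
v7 63
v9 36

Derivation:
Scan writes for key=b with version <= 9:
  v1 WRITE a 30 -> skip
  v2 WRITE a 27 -> skip
  v3 WRITE a 30 -> skip
  v4 WRITE a 57 -> skip
  v5 WRITE b 18 -> keep
  v6 WRITE b 36 -> keep
  v7 WRITE b 63 -> keep
  v8 WRITE a 78 -> skip
  v9 WRITE b 36 -> keep
  v10 WRITE b 28 -> drop (> snap)
  v11 WRITE a 41 -> skip
  v12 WRITE a 72 -> skip
Collected: [(5, 18), (6, 36), (7, 63), (9, 36)]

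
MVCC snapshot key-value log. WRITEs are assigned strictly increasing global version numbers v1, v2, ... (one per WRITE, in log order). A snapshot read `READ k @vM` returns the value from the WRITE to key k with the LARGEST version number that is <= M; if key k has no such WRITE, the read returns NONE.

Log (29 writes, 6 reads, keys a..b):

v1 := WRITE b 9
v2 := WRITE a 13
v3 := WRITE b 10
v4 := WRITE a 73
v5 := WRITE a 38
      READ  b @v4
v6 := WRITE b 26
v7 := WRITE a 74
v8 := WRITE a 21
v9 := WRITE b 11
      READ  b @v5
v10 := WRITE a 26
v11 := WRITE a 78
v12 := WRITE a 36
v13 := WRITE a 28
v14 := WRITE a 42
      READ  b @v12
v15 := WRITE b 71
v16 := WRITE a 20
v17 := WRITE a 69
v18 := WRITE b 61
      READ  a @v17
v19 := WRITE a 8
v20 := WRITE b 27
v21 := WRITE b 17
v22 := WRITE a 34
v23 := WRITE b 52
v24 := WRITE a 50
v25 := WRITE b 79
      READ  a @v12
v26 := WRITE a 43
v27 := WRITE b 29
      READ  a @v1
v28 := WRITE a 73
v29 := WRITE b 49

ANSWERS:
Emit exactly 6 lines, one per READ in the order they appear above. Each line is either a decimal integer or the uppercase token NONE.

Answer: 10
10
11
69
36
NONE

Derivation:
v1: WRITE b=9  (b history now [(1, 9)])
v2: WRITE a=13  (a history now [(2, 13)])
v3: WRITE b=10  (b history now [(1, 9), (3, 10)])
v4: WRITE a=73  (a history now [(2, 13), (4, 73)])
v5: WRITE a=38  (a history now [(2, 13), (4, 73), (5, 38)])
READ b @v4: history=[(1, 9), (3, 10)] -> pick v3 -> 10
v6: WRITE b=26  (b history now [(1, 9), (3, 10), (6, 26)])
v7: WRITE a=74  (a history now [(2, 13), (4, 73), (5, 38), (7, 74)])
v8: WRITE a=21  (a history now [(2, 13), (4, 73), (5, 38), (7, 74), (8, 21)])
v9: WRITE b=11  (b history now [(1, 9), (3, 10), (6, 26), (9, 11)])
READ b @v5: history=[(1, 9), (3, 10), (6, 26), (9, 11)] -> pick v3 -> 10
v10: WRITE a=26  (a history now [(2, 13), (4, 73), (5, 38), (7, 74), (8, 21), (10, 26)])
v11: WRITE a=78  (a history now [(2, 13), (4, 73), (5, 38), (7, 74), (8, 21), (10, 26), (11, 78)])
v12: WRITE a=36  (a history now [(2, 13), (4, 73), (5, 38), (7, 74), (8, 21), (10, 26), (11, 78), (12, 36)])
v13: WRITE a=28  (a history now [(2, 13), (4, 73), (5, 38), (7, 74), (8, 21), (10, 26), (11, 78), (12, 36), (13, 28)])
v14: WRITE a=42  (a history now [(2, 13), (4, 73), (5, 38), (7, 74), (8, 21), (10, 26), (11, 78), (12, 36), (13, 28), (14, 42)])
READ b @v12: history=[(1, 9), (3, 10), (6, 26), (9, 11)] -> pick v9 -> 11
v15: WRITE b=71  (b history now [(1, 9), (3, 10), (6, 26), (9, 11), (15, 71)])
v16: WRITE a=20  (a history now [(2, 13), (4, 73), (5, 38), (7, 74), (8, 21), (10, 26), (11, 78), (12, 36), (13, 28), (14, 42), (16, 20)])
v17: WRITE a=69  (a history now [(2, 13), (4, 73), (5, 38), (7, 74), (8, 21), (10, 26), (11, 78), (12, 36), (13, 28), (14, 42), (16, 20), (17, 69)])
v18: WRITE b=61  (b history now [(1, 9), (3, 10), (6, 26), (9, 11), (15, 71), (18, 61)])
READ a @v17: history=[(2, 13), (4, 73), (5, 38), (7, 74), (8, 21), (10, 26), (11, 78), (12, 36), (13, 28), (14, 42), (16, 20), (17, 69)] -> pick v17 -> 69
v19: WRITE a=8  (a history now [(2, 13), (4, 73), (5, 38), (7, 74), (8, 21), (10, 26), (11, 78), (12, 36), (13, 28), (14, 42), (16, 20), (17, 69), (19, 8)])
v20: WRITE b=27  (b history now [(1, 9), (3, 10), (6, 26), (9, 11), (15, 71), (18, 61), (20, 27)])
v21: WRITE b=17  (b history now [(1, 9), (3, 10), (6, 26), (9, 11), (15, 71), (18, 61), (20, 27), (21, 17)])
v22: WRITE a=34  (a history now [(2, 13), (4, 73), (5, 38), (7, 74), (8, 21), (10, 26), (11, 78), (12, 36), (13, 28), (14, 42), (16, 20), (17, 69), (19, 8), (22, 34)])
v23: WRITE b=52  (b history now [(1, 9), (3, 10), (6, 26), (9, 11), (15, 71), (18, 61), (20, 27), (21, 17), (23, 52)])
v24: WRITE a=50  (a history now [(2, 13), (4, 73), (5, 38), (7, 74), (8, 21), (10, 26), (11, 78), (12, 36), (13, 28), (14, 42), (16, 20), (17, 69), (19, 8), (22, 34), (24, 50)])
v25: WRITE b=79  (b history now [(1, 9), (3, 10), (6, 26), (9, 11), (15, 71), (18, 61), (20, 27), (21, 17), (23, 52), (25, 79)])
READ a @v12: history=[(2, 13), (4, 73), (5, 38), (7, 74), (8, 21), (10, 26), (11, 78), (12, 36), (13, 28), (14, 42), (16, 20), (17, 69), (19, 8), (22, 34), (24, 50)] -> pick v12 -> 36
v26: WRITE a=43  (a history now [(2, 13), (4, 73), (5, 38), (7, 74), (8, 21), (10, 26), (11, 78), (12, 36), (13, 28), (14, 42), (16, 20), (17, 69), (19, 8), (22, 34), (24, 50), (26, 43)])
v27: WRITE b=29  (b history now [(1, 9), (3, 10), (6, 26), (9, 11), (15, 71), (18, 61), (20, 27), (21, 17), (23, 52), (25, 79), (27, 29)])
READ a @v1: history=[(2, 13), (4, 73), (5, 38), (7, 74), (8, 21), (10, 26), (11, 78), (12, 36), (13, 28), (14, 42), (16, 20), (17, 69), (19, 8), (22, 34), (24, 50), (26, 43)] -> no version <= 1 -> NONE
v28: WRITE a=73  (a history now [(2, 13), (4, 73), (5, 38), (7, 74), (8, 21), (10, 26), (11, 78), (12, 36), (13, 28), (14, 42), (16, 20), (17, 69), (19, 8), (22, 34), (24, 50), (26, 43), (28, 73)])
v29: WRITE b=49  (b history now [(1, 9), (3, 10), (6, 26), (9, 11), (15, 71), (18, 61), (20, 27), (21, 17), (23, 52), (25, 79), (27, 29), (29, 49)])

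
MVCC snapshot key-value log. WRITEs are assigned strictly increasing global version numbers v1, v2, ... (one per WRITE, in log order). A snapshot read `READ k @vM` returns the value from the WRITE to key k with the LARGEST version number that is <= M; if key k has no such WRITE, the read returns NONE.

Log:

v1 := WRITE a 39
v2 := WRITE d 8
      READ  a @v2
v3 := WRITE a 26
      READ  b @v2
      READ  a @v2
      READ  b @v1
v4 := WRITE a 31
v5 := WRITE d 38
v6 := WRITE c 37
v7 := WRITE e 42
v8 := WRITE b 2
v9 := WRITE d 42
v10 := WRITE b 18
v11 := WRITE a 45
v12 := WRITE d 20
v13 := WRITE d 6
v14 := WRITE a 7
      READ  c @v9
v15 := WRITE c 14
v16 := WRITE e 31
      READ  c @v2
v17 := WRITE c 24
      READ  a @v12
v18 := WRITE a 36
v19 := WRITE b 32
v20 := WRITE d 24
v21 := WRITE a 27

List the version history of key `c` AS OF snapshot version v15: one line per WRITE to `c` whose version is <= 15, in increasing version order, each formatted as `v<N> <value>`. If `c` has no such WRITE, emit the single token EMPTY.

Scan writes for key=c with version <= 15:
  v1 WRITE a 39 -> skip
  v2 WRITE d 8 -> skip
  v3 WRITE a 26 -> skip
  v4 WRITE a 31 -> skip
  v5 WRITE d 38 -> skip
  v6 WRITE c 37 -> keep
  v7 WRITE e 42 -> skip
  v8 WRITE b 2 -> skip
  v9 WRITE d 42 -> skip
  v10 WRITE b 18 -> skip
  v11 WRITE a 45 -> skip
  v12 WRITE d 20 -> skip
  v13 WRITE d 6 -> skip
  v14 WRITE a 7 -> skip
  v15 WRITE c 14 -> keep
  v16 WRITE e 31 -> skip
  v17 WRITE c 24 -> drop (> snap)
  v18 WRITE a 36 -> skip
  v19 WRITE b 32 -> skip
  v20 WRITE d 24 -> skip
  v21 WRITE a 27 -> skip
Collected: [(6, 37), (15, 14)]

Answer: v6 37
v15 14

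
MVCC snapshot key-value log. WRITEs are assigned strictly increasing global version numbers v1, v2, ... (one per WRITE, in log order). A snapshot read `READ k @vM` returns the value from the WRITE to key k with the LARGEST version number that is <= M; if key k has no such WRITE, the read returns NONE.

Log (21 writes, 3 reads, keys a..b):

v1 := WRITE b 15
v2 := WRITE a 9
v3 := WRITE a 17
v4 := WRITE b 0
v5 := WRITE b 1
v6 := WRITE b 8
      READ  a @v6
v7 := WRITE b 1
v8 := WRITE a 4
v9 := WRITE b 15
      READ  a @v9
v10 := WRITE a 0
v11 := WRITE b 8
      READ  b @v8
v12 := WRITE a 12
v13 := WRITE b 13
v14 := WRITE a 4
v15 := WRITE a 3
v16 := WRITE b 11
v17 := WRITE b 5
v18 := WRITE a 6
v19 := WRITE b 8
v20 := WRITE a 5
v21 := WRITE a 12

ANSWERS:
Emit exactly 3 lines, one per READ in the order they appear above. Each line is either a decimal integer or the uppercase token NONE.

v1: WRITE b=15  (b history now [(1, 15)])
v2: WRITE a=9  (a history now [(2, 9)])
v3: WRITE a=17  (a history now [(2, 9), (3, 17)])
v4: WRITE b=0  (b history now [(1, 15), (4, 0)])
v5: WRITE b=1  (b history now [(1, 15), (4, 0), (5, 1)])
v6: WRITE b=8  (b history now [(1, 15), (4, 0), (5, 1), (6, 8)])
READ a @v6: history=[(2, 9), (3, 17)] -> pick v3 -> 17
v7: WRITE b=1  (b history now [(1, 15), (4, 0), (5, 1), (6, 8), (7, 1)])
v8: WRITE a=4  (a history now [(2, 9), (3, 17), (8, 4)])
v9: WRITE b=15  (b history now [(1, 15), (4, 0), (5, 1), (6, 8), (7, 1), (9, 15)])
READ a @v9: history=[(2, 9), (3, 17), (8, 4)] -> pick v8 -> 4
v10: WRITE a=0  (a history now [(2, 9), (3, 17), (8, 4), (10, 0)])
v11: WRITE b=8  (b history now [(1, 15), (4, 0), (5, 1), (6, 8), (7, 1), (9, 15), (11, 8)])
READ b @v8: history=[(1, 15), (4, 0), (5, 1), (6, 8), (7, 1), (9, 15), (11, 8)] -> pick v7 -> 1
v12: WRITE a=12  (a history now [(2, 9), (3, 17), (8, 4), (10, 0), (12, 12)])
v13: WRITE b=13  (b history now [(1, 15), (4, 0), (5, 1), (6, 8), (7, 1), (9, 15), (11, 8), (13, 13)])
v14: WRITE a=4  (a history now [(2, 9), (3, 17), (8, 4), (10, 0), (12, 12), (14, 4)])
v15: WRITE a=3  (a history now [(2, 9), (3, 17), (8, 4), (10, 0), (12, 12), (14, 4), (15, 3)])
v16: WRITE b=11  (b history now [(1, 15), (4, 0), (5, 1), (6, 8), (7, 1), (9, 15), (11, 8), (13, 13), (16, 11)])
v17: WRITE b=5  (b history now [(1, 15), (4, 0), (5, 1), (6, 8), (7, 1), (9, 15), (11, 8), (13, 13), (16, 11), (17, 5)])
v18: WRITE a=6  (a history now [(2, 9), (3, 17), (8, 4), (10, 0), (12, 12), (14, 4), (15, 3), (18, 6)])
v19: WRITE b=8  (b history now [(1, 15), (4, 0), (5, 1), (6, 8), (7, 1), (9, 15), (11, 8), (13, 13), (16, 11), (17, 5), (19, 8)])
v20: WRITE a=5  (a history now [(2, 9), (3, 17), (8, 4), (10, 0), (12, 12), (14, 4), (15, 3), (18, 6), (20, 5)])
v21: WRITE a=12  (a history now [(2, 9), (3, 17), (8, 4), (10, 0), (12, 12), (14, 4), (15, 3), (18, 6), (20, 5), (21, 12)])

Answer: 17
4
1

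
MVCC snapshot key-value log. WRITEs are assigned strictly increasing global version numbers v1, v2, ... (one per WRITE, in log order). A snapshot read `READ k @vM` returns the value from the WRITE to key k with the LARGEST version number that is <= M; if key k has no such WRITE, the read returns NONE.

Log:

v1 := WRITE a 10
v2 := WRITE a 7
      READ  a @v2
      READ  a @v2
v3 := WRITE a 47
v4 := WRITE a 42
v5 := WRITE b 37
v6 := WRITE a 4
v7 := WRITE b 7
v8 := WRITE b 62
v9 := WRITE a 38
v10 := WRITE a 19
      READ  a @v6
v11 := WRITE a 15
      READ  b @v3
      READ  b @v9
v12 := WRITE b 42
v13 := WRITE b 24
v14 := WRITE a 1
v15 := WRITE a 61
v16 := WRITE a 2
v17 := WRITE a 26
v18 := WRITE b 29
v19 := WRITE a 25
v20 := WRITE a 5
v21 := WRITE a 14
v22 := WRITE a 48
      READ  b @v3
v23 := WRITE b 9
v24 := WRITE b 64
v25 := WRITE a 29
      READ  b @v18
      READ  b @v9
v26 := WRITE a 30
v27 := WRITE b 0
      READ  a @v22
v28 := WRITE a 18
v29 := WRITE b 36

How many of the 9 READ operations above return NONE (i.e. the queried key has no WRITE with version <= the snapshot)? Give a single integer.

v1: WRITE a=10  (a history now [(1, 10)])
v2: WRITE a=7  (a history now [(1, 10), (2, 7)])
READ a @v2: history=[(1, 10), (2, 7)] -> pick v2 -> 7
READ a @v2: history=[(1, 10), (2, 7)] -> pick v2 -> 7
v3: WRITE a=47  (a history now [(1, 10), (2, 7), (3, 47)])
v4: WRITE a=42  (a history now [(1, 10), (2, 7), (3, 47), (4, 42)])
v5: WRITE b=37  (b history now [(5, 37)])
v6: WRITE a=4  (a history now [(1, 10), (2, 7), (3, 47), (4, 42), (6, 4)])
v7: WRITE b=7  (b history now [(5, 37), (7, 7)])
v8: WRITE b=62  (b history now [(5, 37), (7, 7), (8, 62)])
v9: WRITE a=38  (a history now [(1, 10), (2, 7), (3, 47), (4, 42), (6, 4), (9, 38)])
v10: WRITE a=19  (a history now [(1, 10), (2, 7), (3, 47), (4, 42), (6, 4), (9, 38), (10, 19)])
READ a @v6: history=[(1, 10), (2, 7), (3, 47), (4, 42), (6, 4), (9, 38), (10, 19)] -> pick v6 -> 4
v11: WRITE a=15  (a history now [(1, 10), (2, 7), (3, 47), (4, 42), (6, 4), (9, 38), (10, 19), (11, 15)])
READ b @v3: history=[(5, 37), (7, 7), (8, 62)] -> no version <= 3 -> NONE
READ b @v9: history=[(5, 37), (7, 7), (8, 62)] -> pick v8 -> 62
v12: WRITE b=42  (b history now [(5, 37), (7, 7), (8, 62), (12, 42)])
v13: WRITE b=24  (b history now [(5, 37), (7, 7), (8, 62), (12, 42), (13, 24)])
v14: WRITE a=1  (a history now [(1, 10), (2, 7), (3, 47), (4, 42), (6, 4), (9, 38), (10, 19), (11, 15), (14, 1)])
v15: WRITE a=61  (a history now [(1, 10), (2, 7), (3, 47), (4, 42), (6, 4), (9, 38), (10, 19), (11, 15), (14, 1), (15, 61)])
v16: WRITE a=2  (a history now [(1, 10), (2, 7), (3, 47), (4, 42), (6, 4), (9, 38), (10, 19), (11, 15), (14, 1), (15, 61), (16, 2)])
v17: WRITE a=26  (a history now [(1, 10), (2, 7), (3, 47), (4, 42), (6, 4), (9, 38), (10, 19), (11, 15), (14, 1), (15, 61), (16, 2), (17, 26)])
v18: WRITE b=29  (b history now [(5, 37), (7, 7), (8, 62), (12, 42), (13, 24), (18, 29)])
v19: WRITE a=25  (a history now [(1, 10), (2, 7), (3, 47), (4, 42), (6, 4), (9, 38), (10, 19), (11, 15), (14, 1), (15, 61), (16, 2), (17, 26), (19, 25)])
v20: WRITE a=5  (a history now [(1, 10), (2, 7), (3, 47), (4, 42), (6, 4), (9, 38), (10, 19), (11, 15), (14, 1), (15, 61), (16, 2), (17, 26), (19, 25), (20, 5)])
v21: WRITE a=14  (a history now [(1, 10), (2, 7), (3, 47), (4, 42), (6, 4), (9, 38), (10, 19), (11, 15), (14, 1), (15, 61), (16, 2), (17, 26), (19, 25), (20, 5), (21, 14)])
v22: WRITE a=48  (a history now [(1, 10), (2, 7), (3, 47), (4, 42), (6, 4), (9, 38), (10, 19), (11, 15), (14, 1), (15, 61), (16, 2), (17, 26), (19, 25), (20, 5), (21, 14), (22, 48)])
READ b @v3: history=[(5, 37), (7, 7), (8, 62), (12, 42), (13, 24), (18, 29)] -> no version <= 3 -> NONE
v23: WRITE b=9  (b history now [(5, 37), (7, 7), (8, 62), (12, 42), (13, 24), (18, 29), (23, 9)])
v24: WRITE b=64  (b history now [(5, 37), (7, 7), (8, 62), (12, 42), (13, 24), (18, 29), (23, 9), (24, 64)])
v25: WRITE a=29  (a history now [(1, 10), (2, 7), (3, 47), (4, 42), (6, 4), (9, 38), (10, 19), (11, 15), (14, 1), (15, 61), (16, 2), (17, 26), (19, 25), (20, 5), (21, 14), (22, 48), (25, 29)])
READ b @v18: history=[(5, 37), (7, 7), (8, 62), (12, 42), (13, 24), (18, 29), (23, 9), (24, 64)] -> pick v18 -> 29
READ b @v9: history=[(5, 37), (7, 7), (8, 62), (12, 42), (13, 24), (18, 29), (23, 9), (24, 64)] -> pick v8 -> 62
v26: WRITE a=30  (a history now [(1, 10), (2, 7), (3, 47), (4, 42), (6, 4), (9, 38), (10, 19), (11, 15), (14, 1), (15, 61), (16, 2), (17, 26), (19, 25), (20, 5), (21, 14), (22, 48), (25, 29), (26, 30)])
v27: WRITE b=0  (b history now [(5, 37), (7, 7), (8, 62), (12, 42), (13, 24), (18, 29), (23, 9), (24, 64), (27, 0)])
READ a @v22: history=[(1, 10), (2, 7), (3, 47), (4, 42), (6, 4), (9, 38), (10, 19), (11, 15), (14, 1), (15, 61), (16, 2), (17, 26), (19, 25), (20, 5), (21, 14), (22, 48), (25, 29), (26, 30)] -> pick v22 -> 48
v28: WRITE a=18  (a history now [(1, 10), (2, 7), (3, 47), (4, 42), (6, 4), (9, 38), (10, 19), (11, 15), (14, 1), (15, 61), (16, 2), (17, 26), (19, 25), (20, 5), (21, 14), (22, 48), (25, 29), (26, 30), (28, 18)])
v29: WRITE b=36  (b history now [(5, 37), (7, 7), (8, 62), (12, 42), (13, 24), (18, 29), (23, 9), (24, 64), (27, 0), (29, 36)])
Read results in order: ['7', '7', '4', 'NONE', '62', 'NONE', '29', '62', '48']
NONE count = 2

Answer: 2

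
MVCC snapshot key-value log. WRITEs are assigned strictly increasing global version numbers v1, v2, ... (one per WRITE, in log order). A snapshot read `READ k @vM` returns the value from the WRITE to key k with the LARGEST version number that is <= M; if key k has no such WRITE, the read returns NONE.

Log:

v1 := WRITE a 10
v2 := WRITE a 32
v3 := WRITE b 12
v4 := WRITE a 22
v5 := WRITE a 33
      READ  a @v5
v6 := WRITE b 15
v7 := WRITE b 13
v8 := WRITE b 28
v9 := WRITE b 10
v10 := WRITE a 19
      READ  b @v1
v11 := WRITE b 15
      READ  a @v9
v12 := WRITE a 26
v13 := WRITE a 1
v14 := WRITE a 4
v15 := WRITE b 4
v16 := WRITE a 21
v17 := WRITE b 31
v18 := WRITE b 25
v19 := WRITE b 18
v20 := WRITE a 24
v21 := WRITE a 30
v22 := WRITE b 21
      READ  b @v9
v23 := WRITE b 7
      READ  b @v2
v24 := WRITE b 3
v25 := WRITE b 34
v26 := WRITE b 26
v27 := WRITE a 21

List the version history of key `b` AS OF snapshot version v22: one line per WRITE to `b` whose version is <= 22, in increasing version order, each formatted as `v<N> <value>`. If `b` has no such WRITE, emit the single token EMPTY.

Answer: v3 12
v6 15
v7 13
v8 28
v9 10
v11 15
v15 4
v17 31
v18 25
v19 18
v22 21

Derivation:
Scan writes for key=b with version <= 22:
  v1 WRITE a 10 -> skip
  v2 WRITE a 32 -> skip
  v3 WRITE b 12 -> keep
  v4 WRITE a 22 -> skip
  v5 WRITE a 33 -> skip
  v6 WRITE b 15 -> keep
  v7 WRITE b 13 -> keep
  v8 WRITE b 28 -> keep
  v9 WRITE b 10 -> keep
  v10 WRITE a 19 -> skip
  v11 WRITE b 15 -> keep
  v12 WRITE a 26 -> skip
  v13 WRITE a 1 -> skip
  v14 WRITE a 4 -> skip
  v15 WRITE b 4 -> keep
  v16 WRITE a 21 -> skip
  v17 WRITE b 31 -> keep
  v18 WRITE b 25 -> keep
  v19 WRITE b 18 -> keep
  v20 WRITE a 24 -> skip
  v21 WRITE a 30 -> skip
  v22 WRITE b 21 -> keep
  v23 WRITE b 7 -> drop (> snap)
  v24 WRITE b 3 -> drop (> snap)
  v25 WRITE b 34 -> drop (> snap)
  v26 WRITE b 26 -> drop (> snap)
  v27 WRITE a 21 -> skip
Collected: [(3, 12), (6, 15), (7, 13), (8, 28), (9, 10), (11, 15), (15, 4), (17, 31), (18, 25), (19, 18), (22, 21)]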